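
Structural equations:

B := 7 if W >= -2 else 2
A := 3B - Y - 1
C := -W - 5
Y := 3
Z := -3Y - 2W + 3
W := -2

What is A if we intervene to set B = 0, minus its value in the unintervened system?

do(B=0) replaces the equation B := 7 if W >= -2 else 2 with the constant B = 0.
A = 3B - Y - 1  [with B=0, Y=3]  = -4
Without intervention: B = 7 if W >= -2 else 2  [with W=-2]  = 7; A = 3B - Y - 1  [with B=7, Y=3]  = 17.
Change = -4 − 17 = -21.

-21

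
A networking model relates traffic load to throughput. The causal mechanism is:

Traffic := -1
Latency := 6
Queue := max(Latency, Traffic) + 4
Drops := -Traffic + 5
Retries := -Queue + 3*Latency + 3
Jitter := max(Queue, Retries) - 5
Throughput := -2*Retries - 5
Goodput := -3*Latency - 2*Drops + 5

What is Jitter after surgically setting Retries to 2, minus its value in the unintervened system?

-1

The intervention breaks the incoming arrows to Retries: Retries := -Queue + 3*Latency + 3 no longer applies, and Retries = 2.
Queue = max(Latency, Traffic) + 4  [with Latency=6, Traffic=-1]  = 10
Jitter = max(Queue, Retries) - 5  [with Queue=10, Retries=2]  = 5
Without intervention: Queue = max(Latency, Traffic) + 4  [with Latency=6, Traffic=-1]  = 10; Retries = -Queue + 3*Latency + 3  [with Queue=10, Latency=6]  = 11; Jitter = max(Queue, Retries) - 5  [with Queue=10, Retries=11]  = 6.
Change = 5 − 6 = -1.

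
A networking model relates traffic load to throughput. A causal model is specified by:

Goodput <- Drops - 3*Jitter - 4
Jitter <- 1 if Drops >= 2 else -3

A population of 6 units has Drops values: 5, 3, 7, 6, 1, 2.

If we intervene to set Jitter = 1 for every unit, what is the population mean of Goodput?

-3

do(Jitter=1) breaks Jitter's dependence on Drops. With Jitter=1 fixed, Goodput across the units is -2, -4, 0, -1, -6, -5, mean -3.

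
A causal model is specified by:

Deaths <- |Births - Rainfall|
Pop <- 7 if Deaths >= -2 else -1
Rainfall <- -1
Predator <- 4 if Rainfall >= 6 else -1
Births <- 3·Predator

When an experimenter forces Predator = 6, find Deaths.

Under do(Predator=6), the mechanism Predator <- 4 if Rainfall >= 6 else -1 is discarded; Predator is fixed at 6.
Births = 3·Predator  [with Predator=6]  = 18
Deaths = |Births - Rainfall|  [with Births=18, Rainfall=-1]  = 19

19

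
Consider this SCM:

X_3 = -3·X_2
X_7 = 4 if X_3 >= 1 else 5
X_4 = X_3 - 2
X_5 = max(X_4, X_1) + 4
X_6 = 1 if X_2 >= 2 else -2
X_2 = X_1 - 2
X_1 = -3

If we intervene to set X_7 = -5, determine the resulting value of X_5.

17

The intervention breaks the incoming arrows to X_7: X_7 = 4 if X_3 >= 1 else 5 no longer applies, and X_7 = -5.
X_5 is not downstream of the intervention, so its value is determined by the original equations.
X_2 = X_1 - 2  [with X_1=-3]  = -5
X_3 = -3·X_2  [with X_2=-5]  = 15
X_4 = X_3 - 2  [with X_3=15]  = 13
X_5 = max(X_4, X_1) + 4  [with X_4=13, X_1=-3]  = 17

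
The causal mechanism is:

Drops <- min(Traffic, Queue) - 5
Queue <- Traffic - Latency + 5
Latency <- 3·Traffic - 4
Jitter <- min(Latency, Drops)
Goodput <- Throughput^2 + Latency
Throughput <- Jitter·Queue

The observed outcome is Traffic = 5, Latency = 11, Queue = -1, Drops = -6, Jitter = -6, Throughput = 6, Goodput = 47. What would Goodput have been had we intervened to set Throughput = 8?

Intervening sets Throughput = 8 and removes its equation (Throughput <- Jitter·Queue).
Latency = 3·Traffic - 4  [with Traffic=5]  = 11
Goodput = Throughput^2 + Latency  [with Throughput=8, Latency=11]  = 75

75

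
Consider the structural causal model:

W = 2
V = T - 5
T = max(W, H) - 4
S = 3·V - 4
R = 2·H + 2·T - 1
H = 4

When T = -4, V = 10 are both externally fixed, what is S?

Setting T = -4, V = 10 by intervention discards those variables' equations.
S = 3·V - 4  [with V=10]  = 26

26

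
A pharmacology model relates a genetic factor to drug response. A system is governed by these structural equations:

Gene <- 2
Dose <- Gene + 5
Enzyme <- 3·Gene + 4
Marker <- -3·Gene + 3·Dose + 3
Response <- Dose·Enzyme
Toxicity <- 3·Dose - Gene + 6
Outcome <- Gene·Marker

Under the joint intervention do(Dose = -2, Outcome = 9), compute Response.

Setting Dose = -2, Outcome = 9 by intervention discards those variables' equations.
Enzyme = 3·Gene + 4  [with Gene=2]  = 10
Response = Dose·Enzyme  [with Dose=-2, Enzyme=10]  = -20

-20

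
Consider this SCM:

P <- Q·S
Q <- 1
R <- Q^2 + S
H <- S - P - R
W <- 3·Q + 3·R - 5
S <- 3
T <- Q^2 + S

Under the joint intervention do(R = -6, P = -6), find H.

The joint intervention fixes R = -6, P = -6, removing each variable's own equation.
H = S - P - R  [with S=3, P=-6, R=-6]  = 15

15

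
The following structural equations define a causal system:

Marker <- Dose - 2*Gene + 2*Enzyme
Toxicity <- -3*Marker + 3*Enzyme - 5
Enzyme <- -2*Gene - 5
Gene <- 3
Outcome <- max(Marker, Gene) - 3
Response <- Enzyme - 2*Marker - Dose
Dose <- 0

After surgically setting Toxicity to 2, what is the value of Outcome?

0

Intervening sets Toxicity = 2 and removes its equation (Toxicity <- -3*Marker + 3*Enzyme - 5).
No directed path runs from Toxicity to Outcome, so Outcome keeps its natural value.
Enzyme = -2*Gene - 5  [with Gene=3]  = -11
Marker = Dose - 2*Gene + 2*Enzyme  [with Dose=0, Gene=3, Enzyme=-11]  = -28
Outcome = max(Marker, Gene) - 3  [with Marker=-28, Gene=3]  = 0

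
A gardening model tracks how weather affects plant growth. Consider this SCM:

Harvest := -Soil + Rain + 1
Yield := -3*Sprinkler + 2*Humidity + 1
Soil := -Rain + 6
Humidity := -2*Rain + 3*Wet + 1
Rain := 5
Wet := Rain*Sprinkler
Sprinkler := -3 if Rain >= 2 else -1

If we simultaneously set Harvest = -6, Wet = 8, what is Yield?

Setting Harvest = -6, Wet = 8 by intervention discards those variables' equations.
Sprinkler = -3 if Rain >= 2 else -1  [with Rain=5]  = -3
Humidity = -2*Rain + 3*Wet + 1  [with Rain=5, Wet=8]  = 15
Yield = -3*Sprinkler + 2*Humidity + 1  [with Sprinkler=-3, Humidity=15]  = 40

40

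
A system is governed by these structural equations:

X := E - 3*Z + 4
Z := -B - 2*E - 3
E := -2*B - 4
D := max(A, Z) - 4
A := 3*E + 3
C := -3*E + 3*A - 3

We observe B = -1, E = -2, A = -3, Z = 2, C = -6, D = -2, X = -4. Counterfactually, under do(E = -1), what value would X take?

3

Under do(E=-1), the mechanism E := -2*B - 4 is discarded; E is fixed at -1.
Z = -B - 2*E - 3  [with B=-1, E=-1]  = 0
X = E - 3*Z + 4  [with E=-1, Z=0]  = 3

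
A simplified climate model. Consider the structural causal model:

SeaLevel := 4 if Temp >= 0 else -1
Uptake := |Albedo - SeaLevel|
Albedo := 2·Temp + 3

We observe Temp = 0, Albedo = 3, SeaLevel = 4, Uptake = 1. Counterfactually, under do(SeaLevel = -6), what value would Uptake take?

9

The intervention breaks the incoming arrows to SeaLevel: SeaLevel := 4 if Temp >= 0 else -1 no longer applies, and SeaLevel = -6.
Albedo = 2·Temp + 3  [with Temp=0]  = 3
Uptake = |Albedo - SeaLevel|  [with Albedo=3, SeaLevel=-6]  = 9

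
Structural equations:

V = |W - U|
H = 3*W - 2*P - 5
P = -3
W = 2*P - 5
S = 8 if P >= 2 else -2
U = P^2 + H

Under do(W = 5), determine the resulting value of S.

-2

The intervention breaks the incoming arrows to W: W = 2*P - 5 no longer applies, and W = 5.
Since S is not a descendant of the intervened variable, it is unaffected.
S = 8 if P >= 2 else -2  [with P=-3]  = -2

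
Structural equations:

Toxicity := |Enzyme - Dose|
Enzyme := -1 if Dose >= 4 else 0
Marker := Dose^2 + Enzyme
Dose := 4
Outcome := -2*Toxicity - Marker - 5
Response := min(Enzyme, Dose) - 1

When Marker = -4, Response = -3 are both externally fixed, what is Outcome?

-11

Setting Marker = -4, Response = -3 by intervention discards those variables' equations.
Enzyme = -1 if Dose >= 4 else 0  [with Dose=4]  = -1
Toxicity = |Enzyme - Dose|  [with Enzyme=-1, Dose=4]  = 5
Outcome = -2*Toxicity - Marker - 5  [with Toxicity=5, Marker=-4]  = -11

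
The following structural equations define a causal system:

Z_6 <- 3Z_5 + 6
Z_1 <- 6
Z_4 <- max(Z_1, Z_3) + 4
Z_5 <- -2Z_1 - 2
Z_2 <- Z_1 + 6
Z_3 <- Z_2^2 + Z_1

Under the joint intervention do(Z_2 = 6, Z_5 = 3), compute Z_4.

The joint intervention fixes Z_2 = 6, Z_5 = 3, removing each variable's own equation.
Z_3 = Z_2^2 + Z_1  [with Z_2=6, Z_1=6]  = 42
Z_4 = max(Z_1, Z_3) + 4  [with Z_1=6, Z_3=42]  = 46

46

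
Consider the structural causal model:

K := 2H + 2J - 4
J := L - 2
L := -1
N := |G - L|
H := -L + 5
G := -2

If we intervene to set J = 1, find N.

Under do(J=1), the mechanism J := L - 2 is discarded; J is fixed at 1.
Since N is not a descendant of the intervened variable, it is unaffected.
N = |G - L|  [with G=-2, L=-1]  = 1

1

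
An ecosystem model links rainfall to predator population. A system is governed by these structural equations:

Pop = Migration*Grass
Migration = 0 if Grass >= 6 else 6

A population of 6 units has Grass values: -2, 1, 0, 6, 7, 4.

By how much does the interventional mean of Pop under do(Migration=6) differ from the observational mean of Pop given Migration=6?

Under do(Migration=6), Migration's equation is replaced by Migration=6 for every unit. Per-unit Pop: -12, 6, 0, 36, 42, 24. Mean = 16.
Observing Migration=6 restricts to units where Migration's equation naturally yields 6: Grass ∈ {-2, 1, 0, 4}. In that subpopulation Pop = -12, 6, 0, 24, mean 4.5.
Difference = 16 − 4.5 = 11.5.

11.5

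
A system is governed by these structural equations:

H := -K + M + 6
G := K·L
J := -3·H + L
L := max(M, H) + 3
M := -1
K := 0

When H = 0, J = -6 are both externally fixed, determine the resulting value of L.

The joint intervention fixes H = 0, J = -6, removing each variable's own equation.
L = max(M, H) + 3  [with M=-1, H=0]  = 3

3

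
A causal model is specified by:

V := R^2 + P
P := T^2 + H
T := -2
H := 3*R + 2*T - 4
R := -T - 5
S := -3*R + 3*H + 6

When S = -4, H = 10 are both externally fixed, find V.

23

The joint intervention fixes S = -4, H = 10, removing each variable's own equation.
R = -T - 5  [with T=-2]  = -3
P = T^2 + H  [with T=-2, H=10]  = 14
V = R^2 + P  [with R=-3, P=14]  = 23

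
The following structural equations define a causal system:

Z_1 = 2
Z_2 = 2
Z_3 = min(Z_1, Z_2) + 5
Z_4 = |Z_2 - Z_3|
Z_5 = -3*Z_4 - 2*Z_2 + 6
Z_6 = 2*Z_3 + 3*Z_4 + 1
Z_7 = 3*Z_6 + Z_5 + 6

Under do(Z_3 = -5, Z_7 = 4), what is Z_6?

12

Under do(Z_3 = -5, Z_7 = 4), each intervened variable's structural equation is replaced by its fixed value.
Z_4 = |Z_2 - Z_3|  [with Z_2=2, Z_3=-5]  = 7
Z_6 = 2*Z_3 + 3*Z_4 + 1  [with Z_3=-5, Z_4=7]  = 12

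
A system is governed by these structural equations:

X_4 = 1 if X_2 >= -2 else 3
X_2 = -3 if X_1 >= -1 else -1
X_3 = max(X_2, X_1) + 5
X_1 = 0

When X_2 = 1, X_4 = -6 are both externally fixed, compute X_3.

The joint intervention fixes X_2 = 1, X_4 = -6, removing each variable's own equation.
X_3 = max(X_2, X_1) + 5  [with X_2=1, X_1=0]  = 6

6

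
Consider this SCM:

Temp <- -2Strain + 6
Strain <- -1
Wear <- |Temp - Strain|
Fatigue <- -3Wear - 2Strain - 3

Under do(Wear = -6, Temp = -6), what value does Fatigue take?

The joint intervention fixes Wear = -6, Temp = -6, removing each variable's own equation.
Fatigue = -3Wear - 2Strain - 3  [with Wear=-6, Strain=-1]  = 17

17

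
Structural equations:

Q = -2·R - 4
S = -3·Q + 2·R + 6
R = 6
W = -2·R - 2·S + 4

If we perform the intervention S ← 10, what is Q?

Under do(S=10), the mechanism S = -3·Q + 2·R + 6 is discarded; S is fixed at 10.
Since Q is not a descendant of the intervened variable, it is unaffected.
Q = -2·R - 4  [with R=6]  = -16

-16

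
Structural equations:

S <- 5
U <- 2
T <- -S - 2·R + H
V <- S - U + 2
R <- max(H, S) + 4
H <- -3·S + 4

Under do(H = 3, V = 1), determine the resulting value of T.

-20

Setting H = 3, V = 1 by intervention discards those variables' equations.
R = max(H, S) + 4  [with H=3, S=5]  = 9
T = -S - 2·R + H  [with S=5, R=9, H=3]  = -20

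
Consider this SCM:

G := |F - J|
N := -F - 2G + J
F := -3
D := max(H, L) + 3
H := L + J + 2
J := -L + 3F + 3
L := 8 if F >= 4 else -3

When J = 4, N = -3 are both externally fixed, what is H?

The joint intervention fixes J = 4, N = -3, removing each variable's own equation.
L = 8 if F >= 4 else -3  [with F=-3]  = -3
H = L + J + 2  [with L=-3, J=4]  = 3

3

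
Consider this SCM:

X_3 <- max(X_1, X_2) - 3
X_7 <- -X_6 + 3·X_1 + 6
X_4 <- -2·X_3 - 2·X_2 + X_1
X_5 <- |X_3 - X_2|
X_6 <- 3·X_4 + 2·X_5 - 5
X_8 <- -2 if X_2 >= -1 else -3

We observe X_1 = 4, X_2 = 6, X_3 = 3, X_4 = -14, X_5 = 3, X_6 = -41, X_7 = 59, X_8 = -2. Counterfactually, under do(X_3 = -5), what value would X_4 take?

The intervention breaks the incoming arrows to X_3: X_3 <- max(X_1, X_2) - 3 no longer applies, and X_3 = -5.
X_4 = -2·X_3 - 2·X_2 + X_1  [with X_3=-5, X_2=6, X_1=4]  = 2

2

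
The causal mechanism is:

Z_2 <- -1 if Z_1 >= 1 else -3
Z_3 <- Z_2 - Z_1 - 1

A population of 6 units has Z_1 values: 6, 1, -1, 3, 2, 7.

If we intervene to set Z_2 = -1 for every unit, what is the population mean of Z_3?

-5

The intervention sets Z_2=-1 in all 6 units regardless of Z_1. Recomputing Z_3 per unit gives -8, -3, -1, -5, -4, -9; average -5.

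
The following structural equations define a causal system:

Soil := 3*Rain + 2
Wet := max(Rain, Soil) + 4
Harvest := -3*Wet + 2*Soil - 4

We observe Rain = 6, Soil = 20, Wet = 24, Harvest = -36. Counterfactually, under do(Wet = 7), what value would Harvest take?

15

The intervention breaks the incoming arrows to Wet: Wet := max(Rain, Soil) + 4 no longer applies, and Wet = 7.
Soil = 3*Rain + 2  [with Rain=6]  = 20
Harvest = -3*Wet + 2*Soil - 4  [with Wet=7, Soil=20]  = 15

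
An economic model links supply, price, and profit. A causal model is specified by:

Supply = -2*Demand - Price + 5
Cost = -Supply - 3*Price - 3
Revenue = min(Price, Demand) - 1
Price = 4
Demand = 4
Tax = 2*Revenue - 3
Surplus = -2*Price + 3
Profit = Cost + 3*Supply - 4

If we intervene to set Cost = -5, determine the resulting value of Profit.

The intervention breaks the incoming arrows to Cost: Cost = -Supply - 3*Price - 3 no longer applies, and Cost = -5.
Supply = -2*Demand - Price + 5  [with Demand=4, Price=4]  = -7
Profit = Cost + 3*Supply - 4  [with Cost=-5, Supply=-7]  = -30

-30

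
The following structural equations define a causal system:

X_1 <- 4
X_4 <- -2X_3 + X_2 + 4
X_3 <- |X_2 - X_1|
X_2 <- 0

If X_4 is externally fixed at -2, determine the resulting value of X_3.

Under do(X_4=-2), the mechanism X_4 <- -2X_3 + X_2 + 4 is discarded; X_4 is fixed at -2.
Since X_3 is not a descendant of the intervened variable, it is unaffected.
X_3 = |X_2 - X_1|  [with X_2=0, X_1=4]  = 4

4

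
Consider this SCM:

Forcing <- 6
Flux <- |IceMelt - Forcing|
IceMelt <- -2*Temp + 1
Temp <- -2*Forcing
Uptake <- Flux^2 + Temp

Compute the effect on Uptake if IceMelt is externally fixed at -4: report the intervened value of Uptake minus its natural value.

do(IceMelt=-4) replaces the equation IceMelt <- -2*Temp + 1 with the constant IceMelt = -4.
Temp = -2*Forcing  [with Forcing=6]  = -12
Flux = |IceMelt - Forcing|  [with IceMelt=-4, Forcing=6]  = 10
Uptake = Flux^2 + Temp  [with Flux=10, Temp=-12]  = 88
Without intervention: Temp = -2*Forcing  [with Forcing=6]  = -12; IceMelt = -2*Temp + 1  [with Temp=-12]  = 25; Flux = |IceMelt - Forcing|  [with IceMelt=25, Forcing=6]  = 19; Uptake = Flux^2 + Temp  [with Flux=19, Temp=-12]  = 349.
Change = 88 − 349 = -261.

-261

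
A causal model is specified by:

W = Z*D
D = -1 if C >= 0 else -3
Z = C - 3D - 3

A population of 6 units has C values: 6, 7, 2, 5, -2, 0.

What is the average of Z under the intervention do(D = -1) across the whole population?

3

Under do(D=-1), D's equation is replaced by D=-1 for every unit. Per-unit Z: 6, 7, 2, 5, -2, 0. Mean = 3.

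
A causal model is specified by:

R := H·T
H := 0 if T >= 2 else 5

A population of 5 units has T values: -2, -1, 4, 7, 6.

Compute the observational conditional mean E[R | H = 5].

Conditioning on H=5 selects the 2 unit(s) with T ∈ {-2, -1}. Their R values: -10, -5. Mean = -7.5.

-7.5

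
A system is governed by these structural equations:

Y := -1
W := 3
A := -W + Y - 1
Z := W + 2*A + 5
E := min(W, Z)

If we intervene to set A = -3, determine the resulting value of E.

do(A=-3) replaces the equation A := -W + Y - 1 with the constant A = -3.
Z = W + 2*A + 5  [with W=3, A=-3]  = 2
E = min(W, Z)  [with W=3, Z=2]  = 2

2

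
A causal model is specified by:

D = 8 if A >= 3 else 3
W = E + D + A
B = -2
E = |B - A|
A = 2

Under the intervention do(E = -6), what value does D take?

The intervention breaks the incoming arrows to E: E = |B - A| no longer applies, and E = -6.
D is not downstream of the intervention, so its value is determined by the original equations.
D = 8 if A >= 3 else 3  [with A=2]  = 3

3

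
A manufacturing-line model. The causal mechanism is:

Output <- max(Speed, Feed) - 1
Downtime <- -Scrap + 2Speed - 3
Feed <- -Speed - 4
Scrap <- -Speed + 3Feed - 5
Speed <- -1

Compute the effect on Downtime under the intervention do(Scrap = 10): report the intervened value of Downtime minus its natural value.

do(Scrap=10) replaces the equation Scrap <- -Speed + 3Feed - 5 with the constant Scrap = 10.
Downtime = -Scrap + 2Speed - 3  [with Scrap=10, Speed=-1]  = -15
Without intervention: Feed = -Speed - 4  [with Speed=-1]  = -3; Scrap = -Speed + 3Feed - 5  [with Speed=-1, Feed=-3]  = -13; Downtime = -Scrap + 2Speed - 3  [with Scrap=-13, Speed=-1]  = 8.
Change = -15 − 8 = -23.

-23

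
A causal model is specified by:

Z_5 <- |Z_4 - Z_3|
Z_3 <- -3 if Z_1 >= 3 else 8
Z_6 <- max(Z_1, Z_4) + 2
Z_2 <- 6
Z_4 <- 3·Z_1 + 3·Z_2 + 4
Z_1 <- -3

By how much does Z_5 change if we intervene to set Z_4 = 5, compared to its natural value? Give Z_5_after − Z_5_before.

Intervening sets Z_4 = 5 and removes its equation (Z_4 <- 3·Z_1 + 3·Z_2 + 4).
Z_3 = -3 if Z_1 >= 3 else 8  [with Z_1=-3]  = 8
Z_5 = |Z_4 - Z_3|  [with Z_4=5, Z_3=8]  = 3
Without intervention: Z_3 = -3 if Z_1 >= 3 else 8  [with Z_1=-3]  = 8; Z_4 = 3·Z_1 + 3·Z_2 + 4  [with Z_1=-3, Z_2=6]  = 13; Z_5 = |Z_4 - Z_3|  [with Z_4=13, Z_3=8]  = 5.
Change = 3 − 5 = -2.

-2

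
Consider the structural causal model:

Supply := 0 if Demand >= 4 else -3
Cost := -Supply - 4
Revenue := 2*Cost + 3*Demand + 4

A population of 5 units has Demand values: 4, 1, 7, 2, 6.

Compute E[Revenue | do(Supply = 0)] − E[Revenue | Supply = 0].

The intervention sets Supply=0 in all 5 units regardless of Demand. Recomputing Revenue per unit gives 8, -1, 17, 2, 14; average 8.
Conditioning on Supply=0 selects the 3 unit(s) with Demand ∈ {4, 7, 6}. Their Revenue values: 8, 17, 14. Mean = 13.
Difference = 8 − 13 = -5.

-5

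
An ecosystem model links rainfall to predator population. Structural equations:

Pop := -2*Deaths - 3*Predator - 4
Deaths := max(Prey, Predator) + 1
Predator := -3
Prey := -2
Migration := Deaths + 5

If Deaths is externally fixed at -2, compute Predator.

-3

Under do(Deaths=-2), the mechanism Deaths := max(Prey, Predator) + 1 is discarded; Deaths is fixed at -2.
Since Predator is not a descendant of the intervened variable, it is unaffected.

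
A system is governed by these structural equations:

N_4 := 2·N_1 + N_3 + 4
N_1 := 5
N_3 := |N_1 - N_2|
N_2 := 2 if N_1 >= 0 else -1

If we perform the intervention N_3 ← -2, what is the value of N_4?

12

The intervention breaks the incoming arrows to N_3: N_3 := |N_1 - N_2| no longer applies, and N_3 = -2.
N_4 = 2·N_1 + N_3 + 4  [with N_1=5, N_3=-2]  = 12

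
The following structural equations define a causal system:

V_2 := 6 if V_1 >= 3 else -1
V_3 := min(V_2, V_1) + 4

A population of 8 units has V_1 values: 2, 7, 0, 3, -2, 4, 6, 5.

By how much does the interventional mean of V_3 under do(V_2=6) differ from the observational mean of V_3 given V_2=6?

-1.8

The intervention sets V_2=6 in all 8 units regardless of V_1. Recomputing V_3 per unit gives 6, 10, 4, 7, 2, 8, 10, 9; average 7.
Conditioning on V_2=6 selects the 5 unit(s) with V_1 ∈ {7, 3, 4, 6, 5}. Their V_3 values: 10, 7, 8, 10, 9. Mean = 8.8.
Difference = 7 − 8.8 = -1.8.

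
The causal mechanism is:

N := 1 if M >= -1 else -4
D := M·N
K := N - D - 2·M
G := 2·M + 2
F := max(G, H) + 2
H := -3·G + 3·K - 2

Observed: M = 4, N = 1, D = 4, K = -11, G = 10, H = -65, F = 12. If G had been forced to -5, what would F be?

-3

Under do(G=-5), the mechanism G := 2·M + 2 is discarded; G is fixed at -5.
N = 1 if M >= -1 else -4  [with M=4]  = 1
D = M·N  [with M=4, N=1]  = 4
K = N - D - 2·M  [with N=1, D=4, M=4]  = -11
H = -3·G + 3·K - 2  [with G=-5, K=-11]  = -20
F = max(G, H) + 2  [with G=-5, H=-20]  = -3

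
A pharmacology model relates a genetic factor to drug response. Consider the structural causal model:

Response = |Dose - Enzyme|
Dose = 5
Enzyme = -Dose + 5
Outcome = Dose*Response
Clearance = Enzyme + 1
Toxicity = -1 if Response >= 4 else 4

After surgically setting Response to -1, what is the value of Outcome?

The intervention breaks the incoming arrows to Response: Response = |Dose - Enzyme| no longer applies, and Response = -1.
Outcome = Dose*Response  [with Dose=5, Response=-1]  = -5

-5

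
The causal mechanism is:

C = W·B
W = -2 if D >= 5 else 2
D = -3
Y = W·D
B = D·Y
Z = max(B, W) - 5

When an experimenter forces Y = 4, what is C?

-24

do(Y=4) replaces the equation Y = W·D with the constant Y = 4.
W = -2 if D >= 5 else 2  [with D=-3]  = 2
B = D·Y  [with D=-3, Y=4]  = -12
C = W·B  [with W=2, B=-12]  = -24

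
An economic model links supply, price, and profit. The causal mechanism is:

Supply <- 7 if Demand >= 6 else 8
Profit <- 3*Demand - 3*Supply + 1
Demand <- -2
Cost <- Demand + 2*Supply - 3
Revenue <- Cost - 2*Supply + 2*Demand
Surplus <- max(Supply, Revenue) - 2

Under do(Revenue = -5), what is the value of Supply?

8

The intervention breaks the incoming arrows to Revenue: Revenue <- Cost - 2*Supply + 2*Demand no longer applies, and Revenue = -5.
Since Supply is not a descendant of the intervened variable, it is unaffected.
Supply = 7 if Demand >= 6 else 8  [with Demand=-2]  = 8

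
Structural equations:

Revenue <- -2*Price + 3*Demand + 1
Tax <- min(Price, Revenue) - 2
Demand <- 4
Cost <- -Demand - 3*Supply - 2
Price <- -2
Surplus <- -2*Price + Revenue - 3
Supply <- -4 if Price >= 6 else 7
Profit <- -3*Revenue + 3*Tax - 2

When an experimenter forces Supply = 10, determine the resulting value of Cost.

-36

The intervention breaks the incoming arrows to Supply: Supply <- -4 if Price >= 6 else 7 no longer applies, and Supply = 10.
Cost = -Demand - 3*Supply - 2  [with Demand=4, Supply=10]  = -36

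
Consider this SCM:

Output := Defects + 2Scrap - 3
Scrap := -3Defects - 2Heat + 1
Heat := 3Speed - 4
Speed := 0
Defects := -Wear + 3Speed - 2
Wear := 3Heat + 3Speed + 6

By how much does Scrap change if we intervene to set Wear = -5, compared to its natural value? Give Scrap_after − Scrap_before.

do(Wear=-5) replaces the equation Wear := 3Heat + 3Speed + 6 with the constant Wear = -5.
Heat = 3Speed - 4  [with Speed=0]  = -4
Defects = -Wear + 3Speed - 2  [with Wear=-5, Speed=0]  = 3
Scrap = -3Defects - 2Heat + 1  [with Defects=3, Heat=-4]  = 0
Without intervention: Heat = 3Speed - 4  [with Speed=0]  = -4; Wear = 3Heat + 3Speed + 6  [with Heat=-4, Speed=0]  = -6; Defects = -Wear + 3Speed - 2  [with Wear=-6, Speed=0]  = 4; Scrap = -3Defects - 2Heat + 1  [with Defects=4, Heat=-4]  = -3.
Change = 0 − (-3) = 3.

3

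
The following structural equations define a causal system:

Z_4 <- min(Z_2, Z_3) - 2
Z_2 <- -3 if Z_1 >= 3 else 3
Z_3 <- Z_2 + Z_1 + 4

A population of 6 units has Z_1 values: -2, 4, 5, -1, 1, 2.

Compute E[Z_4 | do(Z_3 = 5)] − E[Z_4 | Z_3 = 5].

1

Under do(Z_3=5), Z_3's equation is replaced by Z_3=5 for every unit. Per-unit Z_4: 1, -5, -5, 1, 1, 1. Mean = -1.
E[Z_4|Z_3=5] averages over only the 2 units with Z_3=5 (Z_1 = -2, 4): Z_4 = 1, -5, mean -2.
Difference = -1 − (-2) = 1.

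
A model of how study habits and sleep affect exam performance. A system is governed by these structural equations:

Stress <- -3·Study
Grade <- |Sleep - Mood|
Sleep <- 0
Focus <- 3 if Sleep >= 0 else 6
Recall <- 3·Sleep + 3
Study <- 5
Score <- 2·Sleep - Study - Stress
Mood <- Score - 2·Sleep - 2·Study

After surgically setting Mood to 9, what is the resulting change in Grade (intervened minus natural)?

Intervening sets Mood = 9 and removes its equation (Mood <- Score - 2·Sleep - 2·Study).
Grade = |Sleep - Mood|  [with Sleep=0, Mood=9]  = 9
Without intervention: Stress = -3·Study  [with Study=5]  = -15; Score = 2·Sleep - Study - Stress  [with Sleep=0, Study=5, Stress=-15]  = 10; Mood = Score - 2·Sleep - 2·Study  [with Score=10, Sleep=0, Study=5]  = 0; Grade = |Sleep - Mood|  [with Sleep=0, Mood=0]  = 0.
Change = 9 − 0 = 9.

9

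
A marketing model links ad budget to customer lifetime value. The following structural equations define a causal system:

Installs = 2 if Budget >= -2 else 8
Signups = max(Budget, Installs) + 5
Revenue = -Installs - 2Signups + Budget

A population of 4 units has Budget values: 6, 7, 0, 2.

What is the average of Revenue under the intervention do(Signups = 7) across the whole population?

-12.25

Every unit gets Signups=7 under the intervention. Revenue values become -10, -9, -16, -14; E[Revenue|do(Signups=7)] = -12.25.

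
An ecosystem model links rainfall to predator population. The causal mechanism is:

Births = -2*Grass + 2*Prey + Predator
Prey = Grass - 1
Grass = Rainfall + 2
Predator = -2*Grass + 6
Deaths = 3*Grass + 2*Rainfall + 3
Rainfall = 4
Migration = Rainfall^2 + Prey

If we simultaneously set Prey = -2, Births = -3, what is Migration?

Under do(Prey = -2, Births = -3), each intervened variable's structural equation is replaced by its fixed value.
Migration = Rainfall^2 + Prey  [with Rainfall=4, Prey=-2]  = 14

14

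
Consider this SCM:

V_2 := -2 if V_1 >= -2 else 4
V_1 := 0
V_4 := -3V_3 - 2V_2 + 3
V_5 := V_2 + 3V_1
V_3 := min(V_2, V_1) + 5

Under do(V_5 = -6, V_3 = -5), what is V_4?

Under do(V_5 = -6, V_3 = -5), each intervened variable's structural equation is replaced by its fixed value.
V_2 = -2 if V_1 >= -2 else 4  [with V_1=0]  = -2
V_4 = -3V_3 - 2V_2 + 3  [with V_3=-5, V_2=-2]  = 22

22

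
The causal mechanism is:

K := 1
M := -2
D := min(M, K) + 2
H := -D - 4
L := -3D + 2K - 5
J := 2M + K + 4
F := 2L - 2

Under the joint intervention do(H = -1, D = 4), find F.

-32

The joint intervention fixes H = -1, D = 4, removing each variable's own equation.
L = -3D + 2K - 5  [with D=4, K=1]  = -15
F = 2L - 2  [with L=-15]  = -32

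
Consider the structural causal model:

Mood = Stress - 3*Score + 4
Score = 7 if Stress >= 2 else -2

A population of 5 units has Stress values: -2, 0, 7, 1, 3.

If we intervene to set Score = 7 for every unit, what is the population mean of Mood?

-15.2

Under do(Score=7), Score's equation is replaced by Score=7 for every unit. Per-unit Mood: -19, -17, -10, -16, -14. Mean = -15.2.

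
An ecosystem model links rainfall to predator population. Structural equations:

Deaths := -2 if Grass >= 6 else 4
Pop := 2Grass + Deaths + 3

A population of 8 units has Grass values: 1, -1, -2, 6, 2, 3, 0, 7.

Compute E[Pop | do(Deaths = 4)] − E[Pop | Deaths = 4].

3

do(Deaths=4) breaks Deaths's dependence on Grass. With Deaths=4 fixed, Pop across the units is 9, 5, 3, 19, 11, 13, 7, 21, mean 11.
E[Pop|Deaths=4] averages over only the 6 units with Deaths=4 (Grass = 1, -1, -2, 2, 3, 0): Pop = 9, 5, 3, 11, 13, 7, mean 8.
Difference = 11 − 8 = 3.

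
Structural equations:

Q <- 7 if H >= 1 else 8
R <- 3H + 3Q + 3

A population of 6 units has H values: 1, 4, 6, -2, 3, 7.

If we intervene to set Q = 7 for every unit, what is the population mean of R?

33.5

do(Q=7) breaks Q's dependence on H. With Q=7 fixed, R across the units is 27, 36, 42, 18, 33, 45, mean 33.5.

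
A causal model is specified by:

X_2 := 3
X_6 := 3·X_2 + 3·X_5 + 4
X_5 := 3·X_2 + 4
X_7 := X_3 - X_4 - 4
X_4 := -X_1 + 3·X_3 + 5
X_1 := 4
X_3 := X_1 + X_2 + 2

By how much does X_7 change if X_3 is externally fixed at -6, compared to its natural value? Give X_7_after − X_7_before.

The intervention breaks the incoming arrows to X_3: X_3 := X_1 + X_2 + 2 no longer applies, and X_3 = -6.
X_4 = -X_1 + 3·X_3 + 5  [with X_1=4, X_3=-6]  = -17
X_7 = X_3 - X_4 - 4  [with X_3=-6, X_4=-17]  = 7
Without intervention: X_3 = X_1 + X_2 + 2  [with X_1=4, X_2=3]  = 9; X_4 = -X_1 + 3·X_3 + 5  [with X_1=4, X_3=9]  = 28; X_7 = X_3 - X_4 - 4  [with X_3=9, X_4=28]  = -23.
Change = 7 − (-23) = 30.

30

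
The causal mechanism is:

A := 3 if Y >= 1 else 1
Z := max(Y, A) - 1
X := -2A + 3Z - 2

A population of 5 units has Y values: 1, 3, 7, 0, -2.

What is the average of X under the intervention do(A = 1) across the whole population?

0.8

Every unit gets A=1 under the intervention. X values become -4, 2, 14, -4, -4; E[X|do(A=1)] = 0.8.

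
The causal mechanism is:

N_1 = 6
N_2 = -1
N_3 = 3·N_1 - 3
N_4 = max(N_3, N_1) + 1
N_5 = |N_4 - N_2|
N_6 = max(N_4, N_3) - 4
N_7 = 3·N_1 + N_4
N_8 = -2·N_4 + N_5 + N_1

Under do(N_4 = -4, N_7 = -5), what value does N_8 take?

Setting N_4 = -4, N_7 = -5 by intervention discards those variables' equations.
N_5 = |N_4 - N_2|  [with N_4=-4, N_2=-1]  = 3
N_8 = -2·N_4 + N_5 + N_1  [with N_4=-4, N_5=3, N_1=6]  = 17

17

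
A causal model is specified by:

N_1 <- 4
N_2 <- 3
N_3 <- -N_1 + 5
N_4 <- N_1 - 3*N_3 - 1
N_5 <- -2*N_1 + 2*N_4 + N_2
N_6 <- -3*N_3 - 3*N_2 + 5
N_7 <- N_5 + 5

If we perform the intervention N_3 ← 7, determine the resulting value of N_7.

-36

The intervention breaks the incoming arrows to N_3: N_3 <- -N_1 + 5 no longer applies, and N_3 = 7.
N_4 = N_1 - 3*N_3 - 1  [with N_1=4, N_3=7]  = -18
N_5 = -2*N_1 + 2*N_4 + N_2  [with N_1=4, N_4=-18, N_2=3]  = -41
N_7 = N_5 + 5  [with N_5=-41]  = -36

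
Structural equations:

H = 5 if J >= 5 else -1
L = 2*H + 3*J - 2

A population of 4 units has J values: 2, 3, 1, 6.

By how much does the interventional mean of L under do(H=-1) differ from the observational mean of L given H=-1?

The intervention sets H=-1 in all 4 units regardless of J. Recomputing L per unit gives 2, 5, -1, 14; average 5.
E[L|H=-1] averages over only the 3 units with H=-1 (J = 2, 3, 1): L = 2, 5, -1, mean 2.
Difference = 5 − 2 = 3.

3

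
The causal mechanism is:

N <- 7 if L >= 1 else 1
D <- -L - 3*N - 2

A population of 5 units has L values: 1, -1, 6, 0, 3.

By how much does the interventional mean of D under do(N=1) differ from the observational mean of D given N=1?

do(N=1) breaks N's dependence on L. With N=1 fixed, D across the units is -6, -4, -11, -5, -8, mean -6.8.
Observing N=1 restricts to units where N's equation naturally yields 1: L ∈ {-1, 0}. In that subpopulation D = -4, -5, mean -4.5.
Difference = -6.8 − (-4.5) = -2.3.

-2.3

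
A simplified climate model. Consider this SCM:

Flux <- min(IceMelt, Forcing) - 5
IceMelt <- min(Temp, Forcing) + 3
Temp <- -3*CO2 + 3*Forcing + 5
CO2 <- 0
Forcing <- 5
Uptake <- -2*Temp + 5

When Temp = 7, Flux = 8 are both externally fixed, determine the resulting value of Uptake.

-9

Setting Temp = 7, Flux = 8 by intervention discards those variables' equations.
Uptake = -2*Temp + 5  [with Temp=7]  = -9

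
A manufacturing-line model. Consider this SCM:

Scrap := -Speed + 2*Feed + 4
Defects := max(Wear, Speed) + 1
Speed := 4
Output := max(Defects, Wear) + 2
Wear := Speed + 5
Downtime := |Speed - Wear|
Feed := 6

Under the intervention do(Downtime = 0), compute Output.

Intervening sets Downtime = 0 and removes its equation (Downtime := |Speed - Wear|).
Since Output is not a descendant of the intervened variable, it is unaffected.
Wear = Speed + 5  [with Speed=4]  = 9
Defects = max(Wear, Speed) + 1  [with Wear=9, Speed=4]  = 10
Output = max(Defects, Wear) + 2  [with Defects=10, Wear=9]  = 12

12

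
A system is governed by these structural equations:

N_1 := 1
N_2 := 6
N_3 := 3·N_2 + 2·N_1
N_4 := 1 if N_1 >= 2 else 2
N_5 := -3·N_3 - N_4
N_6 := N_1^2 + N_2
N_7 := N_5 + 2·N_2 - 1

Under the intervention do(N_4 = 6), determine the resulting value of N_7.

-55

The intervention breaks the incoming arrows to N_4: N_4 := 1 if N_1 >= 2 else 2 no longer applies, and N_4 = 6.
N_3 = 3·N_2 + 2·N_1  [with N_2=6, N_1=1]  = 20
N_5 = -3·N_3 - N_4  [with N_3=20, N_4=6]  = -66
N_7 = N_5 + 2·N_2 - 1  [with N_5=-66, N_2=6]  = -55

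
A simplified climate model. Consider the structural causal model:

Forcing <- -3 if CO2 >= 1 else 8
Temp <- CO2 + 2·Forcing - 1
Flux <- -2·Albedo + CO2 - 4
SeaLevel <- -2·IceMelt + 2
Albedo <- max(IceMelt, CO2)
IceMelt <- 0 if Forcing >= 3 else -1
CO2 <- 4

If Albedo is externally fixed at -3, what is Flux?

6

Under do(Albedo=-3), the mechanism Albedo <- max(IceMelt, CO2) is discarded; Albedo is fixed at -3.
Flux = -2·Albedo + CO2 - 4  [with Albedo=-3, CO2=4]  = 6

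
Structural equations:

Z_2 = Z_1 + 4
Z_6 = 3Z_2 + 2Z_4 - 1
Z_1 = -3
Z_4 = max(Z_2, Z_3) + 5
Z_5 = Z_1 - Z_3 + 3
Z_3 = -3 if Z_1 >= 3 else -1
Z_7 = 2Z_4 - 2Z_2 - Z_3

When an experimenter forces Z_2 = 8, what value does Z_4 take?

Under do(Z_2=8), the mechanism Z_2 = Z_1 + 4 is discarded; Z_2 is fixed at 8.
Z_3 = -3 if Z_1 >= 3 else -1  [with Z_1=-3]  = -1
Z_4 = max(Z_2, Z_3) + 5  [with Z_2=8, Z_3=-1]  = 13

13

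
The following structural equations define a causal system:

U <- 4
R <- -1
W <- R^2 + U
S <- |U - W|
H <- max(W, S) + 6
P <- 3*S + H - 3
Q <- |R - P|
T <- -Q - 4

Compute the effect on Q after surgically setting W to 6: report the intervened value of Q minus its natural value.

The intervention breaks the incoming arrows to W: W <- R^2 + U no longer applies, and W = 6.
S = |U - W|  [with U=4, W=6]  = 2
H = max(W, S) + 6  [with W=6, S=2]  = 12
P = 3*S + H - 3  [with S=2, H=12]  = 15
Q = |R - P|  [with R=-1, P=15]  = 16
Without intervention: W = R^2 + U  [with R=-1, U=4]  = 5; S = |U - W|  [with U=4, W=5]  = 1; H = max(W, S) + 6  [with W=5, S=1]  = 11; P = 3*S + H - 3  [with S=1, H=11]  = 11; Q = |R - P|  [with R=-1, P=11]  = 12.
Change = 16 − 12 = 4.

4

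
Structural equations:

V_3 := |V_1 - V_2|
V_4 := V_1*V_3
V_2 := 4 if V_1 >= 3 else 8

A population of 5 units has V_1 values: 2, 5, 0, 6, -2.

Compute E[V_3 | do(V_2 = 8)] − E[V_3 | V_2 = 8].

Under do(V_2=8), V_2's equation is replaced by V_2=8 for every unit. Per-unit V_3: 6, 3, 8, 2, 10. Mean = 5.8.
Conditioning on V_2=8 selects the 3 unit(s) with V_1 ∈ {2, 0, -2}. Their V_3 values: 6, 8, 10. Mean = 8.
Difference = 5.8 − 8 = -2.2.

-2.2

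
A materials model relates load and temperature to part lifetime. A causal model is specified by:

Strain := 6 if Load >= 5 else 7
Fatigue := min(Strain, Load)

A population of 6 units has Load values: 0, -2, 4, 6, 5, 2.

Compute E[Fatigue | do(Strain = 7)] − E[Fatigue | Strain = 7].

do(Strain=7) breaks Strain's dependence on Load. With Strain=7 fixed, Fatigue across the units is 0, -2, 4, 6, 5, 2, mean 2.5.
E[Fatigue|Strain=7] averages over only the 4 units with Strain=7 (Load = 0, -2, 4, 2): Fatigue = 0, -2, 4, 2, mean 1.
Difference = 2.5 − 1 = 1.5.

1.5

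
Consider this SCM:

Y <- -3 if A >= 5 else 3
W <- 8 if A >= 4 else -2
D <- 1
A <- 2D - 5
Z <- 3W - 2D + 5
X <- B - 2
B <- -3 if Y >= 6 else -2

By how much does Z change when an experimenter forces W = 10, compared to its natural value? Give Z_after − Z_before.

36

Under do(W=10), the mechanism W <- 8 if A >= 4 else -2 is discarded; W is fixed at 10.
Z = 3W - 2D + 5  [with W=10, D=1]  = 33
Without intervention: A = 2D - 5  [with D=1]  = -3; W = 8 if A >= 4 else -2  [with A=-3]  = -2; Z = 3W - 2D + 5  [with W=-2, D=1]  = -3.
Change = 33 − (-3) = 36.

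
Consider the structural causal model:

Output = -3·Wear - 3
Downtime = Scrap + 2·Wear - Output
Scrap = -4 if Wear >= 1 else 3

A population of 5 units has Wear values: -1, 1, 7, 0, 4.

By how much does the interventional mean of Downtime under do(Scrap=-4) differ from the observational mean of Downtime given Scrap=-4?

Every unit gets Scrap=-4 under the intervention. Downtime values become -6, 4, 34, -1, 19; E[Downtime|do(Scrap=-4)] = 10.
Conditioning on Scrap=-4 selects the 3 unit(s) with Wear ∈ {1, 7, 4}. Their Downtime values: 4, 34, 19. Mean = 19.
Difference = 10 − 19 = -9.

-9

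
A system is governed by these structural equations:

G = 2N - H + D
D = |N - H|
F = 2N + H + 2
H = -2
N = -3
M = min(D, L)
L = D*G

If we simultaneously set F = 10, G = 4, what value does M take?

Setting F = 10, G = 4 by intervention discards those variables' equations.
D = |N - H|  [with N=-3, H=-2]  = 1
L = D*G  [with D=1, G=4]  = 4
M = min(D, L)  [with D=1, L=4]  = 1

1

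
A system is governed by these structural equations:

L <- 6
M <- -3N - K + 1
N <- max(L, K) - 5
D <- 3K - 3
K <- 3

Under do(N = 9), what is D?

6

The intervention breaks the incoming arrows to N: N <- max(L, K) - 5 no longer applies, and N = 9.
D is not downstream of the intervention, so its value is determined by the original equations.
D = 3K - 3  [with K=3]  = 6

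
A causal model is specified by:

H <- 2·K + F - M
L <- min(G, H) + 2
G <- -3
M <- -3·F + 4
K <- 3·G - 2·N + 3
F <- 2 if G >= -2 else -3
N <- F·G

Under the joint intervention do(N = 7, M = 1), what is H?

Setting N = 7, M = 1 by intervention discards those variables' equations.
F = 2 if G >= -2 else -3  [with G=-3]  = -3
K = 3·G - 2·N + 3  [with G=-3, N=7]  = -20
H = 2·K + F - M  [with K=-20, F=-3, M=1]  = -44

-44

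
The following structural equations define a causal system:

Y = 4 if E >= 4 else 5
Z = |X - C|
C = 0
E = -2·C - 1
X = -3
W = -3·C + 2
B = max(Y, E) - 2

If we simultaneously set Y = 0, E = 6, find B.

4

The joint intervention fixes Y = 0, E = 6, removing each variable's own equation.
B = max(Y, E) - 2  [with Y=0, E=6]  = 4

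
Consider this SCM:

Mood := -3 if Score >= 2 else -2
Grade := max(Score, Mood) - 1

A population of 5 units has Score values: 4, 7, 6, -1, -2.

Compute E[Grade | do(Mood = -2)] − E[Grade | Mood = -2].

4.3

Under do(Mood=-2), Mood's equation is replaced by Mood=-2 for every unit. Per-unit Grade: 3, 6, 5, -2, -3. Mean = 1.8.
E[Grade|Mood=-2] averages over only the 2 units with Mood=-2 (Score = -1, -2): Grade = -2, -3, mean -2.5.
Difference = 1.8 − (-2.5) = 4.3.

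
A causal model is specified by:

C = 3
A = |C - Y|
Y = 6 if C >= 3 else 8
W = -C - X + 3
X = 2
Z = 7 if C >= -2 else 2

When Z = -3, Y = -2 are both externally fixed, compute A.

Under do(Z = -3, Y = -2), each intervened variable's structural equation is replaced by its fixed value.
A = |C - Y|  [with C=3, Y=-2]  = 5

5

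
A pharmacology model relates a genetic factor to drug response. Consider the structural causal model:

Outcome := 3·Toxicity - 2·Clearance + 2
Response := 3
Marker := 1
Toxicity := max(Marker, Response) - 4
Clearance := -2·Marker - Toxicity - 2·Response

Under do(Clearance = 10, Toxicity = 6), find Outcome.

0

The joint intervention fixes Clearance = 10, Toxicity = 6, removing each variable's own equation.
Outcome = 3·Toxicity - 2·Clearance + 2  [with Toxicity=6, Clearance=10]  = 0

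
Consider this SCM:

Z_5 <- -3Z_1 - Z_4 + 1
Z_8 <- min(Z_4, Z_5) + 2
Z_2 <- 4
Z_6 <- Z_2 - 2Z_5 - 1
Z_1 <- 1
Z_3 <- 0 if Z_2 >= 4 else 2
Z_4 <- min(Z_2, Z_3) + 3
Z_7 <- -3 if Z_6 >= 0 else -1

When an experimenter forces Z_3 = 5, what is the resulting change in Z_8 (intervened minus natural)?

-4

The intervention breaks the incoming arrows to Z_3: Z_3 <- 0 if Z_2 >= 4 else 2 no longer applies, and Z_3 = 5.
Z_4 = min(Z_2, Z_3) + 3  [with Z_2=4, Z_3=5]  = 7
Z_5 = -3Z_1 - Z_4 + 1  [with Z_1=1, Z_4=7]  = -9
Z_8 = min(Z_4, Z_5) + 2  [with Z_4=7, Z_5=-9]  = -7
Without intervention: Z_3 = 0 if Z_2 >= 4 else 2  [with Z_2=4]  = 0; Z_4 = min(Z_2, Z_3) + 3  [with Z_2=4, Z_3=0]  = 3; Z_5 = -3Z_1 - Z_4 + 1  [with Z_1=1, Z_4=3]  = -5; Z_8 = min(Z_4, Z_5) + 2  [with Z_4=3, Z_5=-5]  = -3.
Change = -7 − (-3) = -4.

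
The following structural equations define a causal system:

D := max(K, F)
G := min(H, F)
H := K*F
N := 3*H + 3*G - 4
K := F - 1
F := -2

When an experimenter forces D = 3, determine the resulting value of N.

Under do(D=3), the mechanism D := max(K, F) is discarded; D is fixed at 3.
Since N is not a descendant of the intervened variable, it is unaffected.
K = F - 1  [with F=-2]  = -3
H = K*F  [with K=-3, F=-2]  = 6
G = min(H, F)  [with H=6, F=-2]  = -2
N = 3*H + 3*G - 4  [with H=6, G=-2]  = 8

8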